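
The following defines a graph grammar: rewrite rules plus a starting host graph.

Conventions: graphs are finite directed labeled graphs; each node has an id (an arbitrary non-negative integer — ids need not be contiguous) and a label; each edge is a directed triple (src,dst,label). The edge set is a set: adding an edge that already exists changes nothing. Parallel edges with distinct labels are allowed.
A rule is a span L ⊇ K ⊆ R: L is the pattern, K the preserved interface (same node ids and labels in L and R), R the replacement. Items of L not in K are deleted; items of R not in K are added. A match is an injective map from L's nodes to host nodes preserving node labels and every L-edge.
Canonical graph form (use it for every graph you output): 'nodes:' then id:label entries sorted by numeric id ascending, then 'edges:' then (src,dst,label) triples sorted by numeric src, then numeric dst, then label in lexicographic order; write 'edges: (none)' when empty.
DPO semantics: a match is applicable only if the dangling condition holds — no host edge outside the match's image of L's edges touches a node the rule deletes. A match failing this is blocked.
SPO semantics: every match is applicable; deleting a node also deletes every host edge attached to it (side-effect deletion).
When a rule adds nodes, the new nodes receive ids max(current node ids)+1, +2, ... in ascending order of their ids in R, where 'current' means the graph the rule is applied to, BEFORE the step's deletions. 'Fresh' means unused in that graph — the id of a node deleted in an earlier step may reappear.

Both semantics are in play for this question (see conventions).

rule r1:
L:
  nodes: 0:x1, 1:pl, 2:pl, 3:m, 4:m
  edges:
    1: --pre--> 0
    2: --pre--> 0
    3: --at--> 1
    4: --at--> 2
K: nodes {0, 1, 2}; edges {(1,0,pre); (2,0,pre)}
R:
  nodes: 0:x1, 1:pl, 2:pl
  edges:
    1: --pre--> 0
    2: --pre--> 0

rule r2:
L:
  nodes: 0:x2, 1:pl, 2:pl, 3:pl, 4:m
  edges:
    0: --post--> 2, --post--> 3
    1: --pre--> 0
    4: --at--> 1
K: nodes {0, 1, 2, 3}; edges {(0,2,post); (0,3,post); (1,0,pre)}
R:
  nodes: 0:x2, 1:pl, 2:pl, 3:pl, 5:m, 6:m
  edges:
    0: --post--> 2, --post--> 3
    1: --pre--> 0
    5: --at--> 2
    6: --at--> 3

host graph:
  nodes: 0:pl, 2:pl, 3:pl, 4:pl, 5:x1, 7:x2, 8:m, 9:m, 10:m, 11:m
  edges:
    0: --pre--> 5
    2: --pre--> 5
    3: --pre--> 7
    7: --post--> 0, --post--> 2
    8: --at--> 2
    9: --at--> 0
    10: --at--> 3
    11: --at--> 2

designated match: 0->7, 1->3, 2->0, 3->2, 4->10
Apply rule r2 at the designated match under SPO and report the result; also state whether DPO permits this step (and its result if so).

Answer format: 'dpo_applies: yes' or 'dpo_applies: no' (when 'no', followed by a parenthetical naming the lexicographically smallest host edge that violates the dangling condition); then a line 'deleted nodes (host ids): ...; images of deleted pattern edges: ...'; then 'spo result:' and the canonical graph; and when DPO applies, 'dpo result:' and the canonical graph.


dpo_applies: yes
deleted nodes (host ids): 10; images of deleted pattern edges: (10,3,at)
spo result:
nodes: 0:pl, 2:pl, 3:pl, 4:pl, 5:x1, 7:x2, 8:m, 9:m, 11:m, 12:m, 13:m
edges: (0,5,pre); (2,5,pre); (3,7,pre); (7,0,post); (7,2,post); (8,2,at); (9,0,at); (11,2,at); (12,0,at); (13,2,at)
dpo result:
nodes: 0:pl, 2:pl, 3:pl, 4:pl, 5:x1, 7:x2, 8:m, 9:m, 11:m, 12:m, 13:m
edges: (0,5,pre); (2,5,pre); (3,7,pre); (7,0,post); (7,2,post); (8,2,at); (9,0,at); (11,2,at); (12,0,at); (13,2,at)


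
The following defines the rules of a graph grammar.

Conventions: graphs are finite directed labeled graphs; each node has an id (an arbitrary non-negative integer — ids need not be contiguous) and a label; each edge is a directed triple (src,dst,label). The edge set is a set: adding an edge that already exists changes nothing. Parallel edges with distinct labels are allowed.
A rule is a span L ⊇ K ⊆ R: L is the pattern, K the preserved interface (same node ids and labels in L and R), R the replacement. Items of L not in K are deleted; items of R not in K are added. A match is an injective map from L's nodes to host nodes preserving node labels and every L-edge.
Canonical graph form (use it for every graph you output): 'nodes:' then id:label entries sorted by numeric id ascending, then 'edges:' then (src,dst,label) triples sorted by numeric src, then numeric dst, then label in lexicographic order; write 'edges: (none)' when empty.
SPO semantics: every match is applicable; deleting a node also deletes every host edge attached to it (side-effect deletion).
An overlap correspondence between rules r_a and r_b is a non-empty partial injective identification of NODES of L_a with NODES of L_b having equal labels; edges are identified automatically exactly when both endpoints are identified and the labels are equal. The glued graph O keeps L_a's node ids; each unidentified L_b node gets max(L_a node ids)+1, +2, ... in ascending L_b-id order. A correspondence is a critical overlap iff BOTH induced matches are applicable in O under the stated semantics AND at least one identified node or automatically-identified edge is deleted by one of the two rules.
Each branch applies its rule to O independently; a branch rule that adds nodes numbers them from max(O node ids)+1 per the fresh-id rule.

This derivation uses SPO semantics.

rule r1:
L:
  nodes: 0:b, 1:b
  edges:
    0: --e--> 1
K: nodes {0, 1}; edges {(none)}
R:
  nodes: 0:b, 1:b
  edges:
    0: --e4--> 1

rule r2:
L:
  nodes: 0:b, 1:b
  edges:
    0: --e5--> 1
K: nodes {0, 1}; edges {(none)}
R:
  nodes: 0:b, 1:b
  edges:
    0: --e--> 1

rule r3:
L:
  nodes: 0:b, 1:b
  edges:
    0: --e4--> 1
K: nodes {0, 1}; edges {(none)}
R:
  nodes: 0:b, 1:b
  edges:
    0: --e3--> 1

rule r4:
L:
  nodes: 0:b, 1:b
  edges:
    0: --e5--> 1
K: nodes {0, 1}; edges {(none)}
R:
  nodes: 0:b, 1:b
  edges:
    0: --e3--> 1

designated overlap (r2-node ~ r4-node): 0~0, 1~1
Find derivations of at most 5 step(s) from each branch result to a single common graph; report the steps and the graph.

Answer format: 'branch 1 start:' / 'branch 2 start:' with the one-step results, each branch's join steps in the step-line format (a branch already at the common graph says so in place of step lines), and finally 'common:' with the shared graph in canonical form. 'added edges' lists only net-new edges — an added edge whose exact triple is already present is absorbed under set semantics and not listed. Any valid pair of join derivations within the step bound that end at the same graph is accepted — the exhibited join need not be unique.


branch 1 start:
nodes: 0:b, 1:b
edges: (0,1,e)
branch 2 start:
nodes: 0:b, 1:b
edges: (0,1,e3)
branch 1 step 1: rule r1; match: 0->0, 1->1; deleted nodes (none); deleted edges (0,1,e); added nodes (none); added edges (0,1,e4); result: nodes: 0:b, 1:b edges: (0,1,e4)
branch 1 step 2: rule r3; match: 0->0, 1->1; deleted nodes (none); deleted edges (0,1,e4); added nodes (none); added edges (0,1,e3); result: nodes: 0:b, 1:b edges: (0,1,e3)
branch 2: already at the common graph (0 steps)
common:
nodes: 0:b, 1:b
edges: (0,1,e3)


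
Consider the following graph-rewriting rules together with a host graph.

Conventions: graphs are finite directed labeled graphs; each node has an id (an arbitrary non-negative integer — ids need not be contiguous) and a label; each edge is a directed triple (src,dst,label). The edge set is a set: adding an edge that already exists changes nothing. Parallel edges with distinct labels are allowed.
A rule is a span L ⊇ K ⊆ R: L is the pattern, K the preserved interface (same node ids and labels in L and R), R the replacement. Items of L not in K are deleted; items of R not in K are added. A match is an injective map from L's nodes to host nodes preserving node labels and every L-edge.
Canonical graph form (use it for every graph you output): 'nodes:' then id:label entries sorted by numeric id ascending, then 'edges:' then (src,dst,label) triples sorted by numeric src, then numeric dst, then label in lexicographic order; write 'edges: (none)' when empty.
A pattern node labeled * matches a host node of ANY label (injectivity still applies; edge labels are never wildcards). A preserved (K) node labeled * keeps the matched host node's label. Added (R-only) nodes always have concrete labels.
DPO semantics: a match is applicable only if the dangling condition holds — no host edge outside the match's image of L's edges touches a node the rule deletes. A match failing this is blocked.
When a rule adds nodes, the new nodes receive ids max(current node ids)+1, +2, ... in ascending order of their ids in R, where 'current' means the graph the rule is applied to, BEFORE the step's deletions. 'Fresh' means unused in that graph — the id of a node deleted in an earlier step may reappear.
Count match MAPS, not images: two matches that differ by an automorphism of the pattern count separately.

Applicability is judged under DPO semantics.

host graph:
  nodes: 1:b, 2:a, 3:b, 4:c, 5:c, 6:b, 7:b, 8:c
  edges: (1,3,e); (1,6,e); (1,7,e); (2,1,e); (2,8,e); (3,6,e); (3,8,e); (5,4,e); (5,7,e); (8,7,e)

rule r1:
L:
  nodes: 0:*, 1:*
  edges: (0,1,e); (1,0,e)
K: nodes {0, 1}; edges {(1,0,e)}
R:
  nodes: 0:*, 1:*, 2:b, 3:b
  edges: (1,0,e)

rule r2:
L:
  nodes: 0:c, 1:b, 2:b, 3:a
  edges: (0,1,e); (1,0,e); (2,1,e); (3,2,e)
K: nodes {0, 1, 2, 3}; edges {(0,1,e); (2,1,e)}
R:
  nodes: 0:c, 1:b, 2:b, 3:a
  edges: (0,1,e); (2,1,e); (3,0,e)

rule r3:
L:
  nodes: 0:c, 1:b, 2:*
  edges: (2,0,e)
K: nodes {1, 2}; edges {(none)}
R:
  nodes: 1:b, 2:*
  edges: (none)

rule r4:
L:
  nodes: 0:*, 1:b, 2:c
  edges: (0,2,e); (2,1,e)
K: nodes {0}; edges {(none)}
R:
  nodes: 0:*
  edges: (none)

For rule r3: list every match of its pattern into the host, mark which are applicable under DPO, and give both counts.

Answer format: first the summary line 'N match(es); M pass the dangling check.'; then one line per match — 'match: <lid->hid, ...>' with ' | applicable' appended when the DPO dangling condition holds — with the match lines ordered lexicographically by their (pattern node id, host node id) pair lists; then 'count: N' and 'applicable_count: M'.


11 match(es); 4 pass the dangling check.
match: 0->4, 1->1, 2->5 | applicable
match: 0->4, 1->3, 2->5 | applicable
match: 0->4, 1->6, 2->5 | applicable
match: 0->4, 1->7, 2->5 | applicable
match: 0->8, 1->1, 2->2
match: 0->8, 1->1, 2->3
match: 0->8, 1->3, 2->2
match: 0->8, 1->6, 2->2
match: 0->8, 1->6, 2->3
match: 0->8, 1->7, 2->2
match: 0->8, 1->7, 2->3
count: 11
applicable_count: 4


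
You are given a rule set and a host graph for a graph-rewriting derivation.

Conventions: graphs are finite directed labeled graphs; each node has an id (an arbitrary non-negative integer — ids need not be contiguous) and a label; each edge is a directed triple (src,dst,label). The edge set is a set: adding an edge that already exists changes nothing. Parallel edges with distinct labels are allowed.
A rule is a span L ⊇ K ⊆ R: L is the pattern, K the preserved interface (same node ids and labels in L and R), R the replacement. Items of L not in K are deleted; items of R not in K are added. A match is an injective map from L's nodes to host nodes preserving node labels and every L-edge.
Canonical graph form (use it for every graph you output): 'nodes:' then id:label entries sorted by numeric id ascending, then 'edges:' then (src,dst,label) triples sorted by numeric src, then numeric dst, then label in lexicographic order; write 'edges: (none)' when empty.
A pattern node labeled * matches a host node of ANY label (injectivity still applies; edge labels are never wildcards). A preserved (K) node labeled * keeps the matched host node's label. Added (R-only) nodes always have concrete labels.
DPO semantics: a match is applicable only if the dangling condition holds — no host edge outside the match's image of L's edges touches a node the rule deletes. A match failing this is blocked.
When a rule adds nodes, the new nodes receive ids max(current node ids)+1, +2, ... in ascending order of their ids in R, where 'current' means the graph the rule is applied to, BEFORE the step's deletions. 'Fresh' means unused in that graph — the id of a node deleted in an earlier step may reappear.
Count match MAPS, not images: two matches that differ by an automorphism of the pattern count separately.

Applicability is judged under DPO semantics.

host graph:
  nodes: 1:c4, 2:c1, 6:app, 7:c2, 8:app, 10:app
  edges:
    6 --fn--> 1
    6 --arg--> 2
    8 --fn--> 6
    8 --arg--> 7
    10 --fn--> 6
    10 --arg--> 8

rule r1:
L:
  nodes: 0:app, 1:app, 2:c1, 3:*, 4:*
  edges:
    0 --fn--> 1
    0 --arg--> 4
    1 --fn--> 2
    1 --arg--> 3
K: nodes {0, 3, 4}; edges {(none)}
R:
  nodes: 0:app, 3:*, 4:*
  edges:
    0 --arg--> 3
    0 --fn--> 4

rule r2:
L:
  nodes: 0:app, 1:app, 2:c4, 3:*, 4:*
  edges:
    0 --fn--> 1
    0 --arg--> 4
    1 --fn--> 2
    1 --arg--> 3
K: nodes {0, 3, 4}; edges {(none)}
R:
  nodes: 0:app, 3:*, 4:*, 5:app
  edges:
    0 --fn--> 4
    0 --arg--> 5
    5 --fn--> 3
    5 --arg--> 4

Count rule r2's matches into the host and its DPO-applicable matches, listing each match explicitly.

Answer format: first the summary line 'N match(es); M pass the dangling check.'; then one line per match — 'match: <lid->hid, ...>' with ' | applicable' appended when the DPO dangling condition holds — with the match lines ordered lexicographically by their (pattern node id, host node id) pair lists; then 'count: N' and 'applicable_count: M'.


2 match(es); 0 pass the dangling check.
match: 0->8, 1->6, 2->1, 3->2, 4->7
match: 0->10, 1->6, 2->1, 3->2, 4->8
count: 2
applicable_count: 0


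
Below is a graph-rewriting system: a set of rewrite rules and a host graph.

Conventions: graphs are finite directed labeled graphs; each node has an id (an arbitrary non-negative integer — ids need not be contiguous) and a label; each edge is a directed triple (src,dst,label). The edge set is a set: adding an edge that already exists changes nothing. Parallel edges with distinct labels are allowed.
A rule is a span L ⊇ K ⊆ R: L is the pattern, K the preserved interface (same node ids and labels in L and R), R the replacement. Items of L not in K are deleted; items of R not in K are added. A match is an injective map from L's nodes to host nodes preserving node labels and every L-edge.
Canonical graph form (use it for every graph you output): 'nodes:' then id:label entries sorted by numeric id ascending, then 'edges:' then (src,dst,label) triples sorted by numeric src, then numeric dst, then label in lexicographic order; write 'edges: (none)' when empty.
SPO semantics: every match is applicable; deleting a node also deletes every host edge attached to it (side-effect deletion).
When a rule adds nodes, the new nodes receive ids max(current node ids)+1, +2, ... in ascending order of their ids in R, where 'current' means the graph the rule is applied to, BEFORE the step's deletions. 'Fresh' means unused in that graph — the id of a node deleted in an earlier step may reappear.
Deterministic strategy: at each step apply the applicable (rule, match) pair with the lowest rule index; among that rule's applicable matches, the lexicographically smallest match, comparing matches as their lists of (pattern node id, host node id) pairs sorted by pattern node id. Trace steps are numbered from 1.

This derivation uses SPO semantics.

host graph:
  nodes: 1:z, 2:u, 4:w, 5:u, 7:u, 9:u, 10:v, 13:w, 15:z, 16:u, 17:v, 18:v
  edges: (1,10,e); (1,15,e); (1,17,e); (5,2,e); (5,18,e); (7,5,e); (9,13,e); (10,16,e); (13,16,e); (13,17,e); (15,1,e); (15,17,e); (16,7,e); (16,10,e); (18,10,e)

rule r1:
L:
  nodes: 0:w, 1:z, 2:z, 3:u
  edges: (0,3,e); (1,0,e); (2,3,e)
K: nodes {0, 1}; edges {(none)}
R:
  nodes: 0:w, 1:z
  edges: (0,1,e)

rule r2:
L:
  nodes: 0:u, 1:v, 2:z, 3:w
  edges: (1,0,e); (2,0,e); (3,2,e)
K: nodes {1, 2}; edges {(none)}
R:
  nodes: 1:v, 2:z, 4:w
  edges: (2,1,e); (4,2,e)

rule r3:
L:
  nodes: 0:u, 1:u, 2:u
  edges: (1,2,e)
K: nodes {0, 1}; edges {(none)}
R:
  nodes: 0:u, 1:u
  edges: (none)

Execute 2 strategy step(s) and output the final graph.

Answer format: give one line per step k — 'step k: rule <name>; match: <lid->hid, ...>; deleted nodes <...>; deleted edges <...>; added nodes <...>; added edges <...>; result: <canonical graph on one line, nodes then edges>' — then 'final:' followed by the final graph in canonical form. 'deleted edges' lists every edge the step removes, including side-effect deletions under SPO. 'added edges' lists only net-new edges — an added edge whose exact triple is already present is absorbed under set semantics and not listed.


step 1: rule r3; match: 0->2, 1->7, 2->5; deleted nodes 5; deleted edges (5,2,e); (5,18,e); (7,5,e); added nodes (none); added edges (none); result: nodes: 1:z, 2:u, 4:w, 7:u, 9:u, 10:v, 13:w, 15:z, 16:u, 17:v, 18:v edges: (1,10,e); (1,15,e); (1,17,e); (9,13,e); (10,16,e); (13,16,e); (13,17,e); (15,1,e); (15,17,e); (16,7,e); (16,10,e); (18,10,e)
step 2: rule r3; match: 0->2, 1->16, 2->7; deleted nodes 7; deleted edges (16,7,e); added nodes (none); added edges (none); result: nodes: 1:z, 2:u, 4:w, 9:u, 10:v, 13:w, 15:z, 16:u, 17:v, 18:v edges: (1,10,e); (1,15,e); (1,17,e); (9,13,e); (10,16,e); (13,16,e); (13,17,e); (15,1,e); (15,17,e); (16,10,e); (18,10,e)
final:
nodes: 1:z, 2:u, 4:w, 9:u, 10:v, 13:w, 15:z, 16:u, 17:v, 18:v
edges: (1,10,e); (1,15,e); (1,17,e); (9,13,e); (10,16,e); (13,16,e); (13,17,e); (15,1,e); (15,17,e); (16,10,e); (18,10,e)


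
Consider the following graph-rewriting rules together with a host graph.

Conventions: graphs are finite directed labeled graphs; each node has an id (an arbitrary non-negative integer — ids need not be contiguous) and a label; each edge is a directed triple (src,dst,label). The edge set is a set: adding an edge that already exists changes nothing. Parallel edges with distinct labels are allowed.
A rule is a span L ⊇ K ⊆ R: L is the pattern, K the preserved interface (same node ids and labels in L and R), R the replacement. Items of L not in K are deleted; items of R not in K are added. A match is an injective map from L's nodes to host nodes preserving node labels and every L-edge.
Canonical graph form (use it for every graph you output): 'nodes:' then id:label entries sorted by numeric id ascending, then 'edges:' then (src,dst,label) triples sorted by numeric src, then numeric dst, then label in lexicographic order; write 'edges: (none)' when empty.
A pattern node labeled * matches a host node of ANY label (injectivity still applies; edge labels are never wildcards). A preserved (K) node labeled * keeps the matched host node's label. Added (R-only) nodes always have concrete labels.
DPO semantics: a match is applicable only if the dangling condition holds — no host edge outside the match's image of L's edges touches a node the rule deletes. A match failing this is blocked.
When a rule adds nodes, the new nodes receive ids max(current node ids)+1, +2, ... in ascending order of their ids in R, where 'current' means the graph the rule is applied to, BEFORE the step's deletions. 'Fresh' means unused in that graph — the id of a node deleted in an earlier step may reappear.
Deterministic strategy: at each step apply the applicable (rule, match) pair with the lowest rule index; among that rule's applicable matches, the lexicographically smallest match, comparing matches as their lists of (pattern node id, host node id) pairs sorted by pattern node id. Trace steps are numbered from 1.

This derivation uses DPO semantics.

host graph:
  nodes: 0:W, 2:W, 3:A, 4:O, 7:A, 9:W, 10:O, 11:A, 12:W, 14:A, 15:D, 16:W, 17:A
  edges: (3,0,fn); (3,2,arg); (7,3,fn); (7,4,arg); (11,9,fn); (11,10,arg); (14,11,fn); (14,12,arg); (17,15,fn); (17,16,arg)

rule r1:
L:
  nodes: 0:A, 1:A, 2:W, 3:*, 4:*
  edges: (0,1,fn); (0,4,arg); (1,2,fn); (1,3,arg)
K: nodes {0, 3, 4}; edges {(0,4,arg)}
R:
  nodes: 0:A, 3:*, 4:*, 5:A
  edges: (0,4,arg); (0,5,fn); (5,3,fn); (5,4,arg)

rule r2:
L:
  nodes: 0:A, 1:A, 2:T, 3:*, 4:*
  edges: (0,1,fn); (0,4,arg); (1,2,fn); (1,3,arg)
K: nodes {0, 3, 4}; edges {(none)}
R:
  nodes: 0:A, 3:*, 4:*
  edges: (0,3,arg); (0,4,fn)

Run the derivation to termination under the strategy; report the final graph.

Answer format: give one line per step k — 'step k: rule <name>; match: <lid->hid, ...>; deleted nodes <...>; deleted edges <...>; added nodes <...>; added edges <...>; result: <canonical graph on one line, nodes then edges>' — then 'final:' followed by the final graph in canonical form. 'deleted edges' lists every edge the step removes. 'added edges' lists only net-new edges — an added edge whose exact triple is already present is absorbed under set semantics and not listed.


step 1: rule r1; match: 0->7, 1->3, 2->0, 3->2, 4->4; deleted nodes 0, 3; deleted edges (3,0,fn); (3,2,arg); (7,3,fn); added nodes 18; added edges (7,18,fn); (18,2,fn); (18,4,arg); result: nodes: 2:W, 4:O, 7:A, 9:W, 10:O, 11:A, 12:W, 14:A, 15:D, 16:W, 17:A, 18:A edges: (7,4,arg); (7,18,fn); (11,9,fn); (11,10,arg); (14,11,fn); (14,12,arg); (17,15,fn); (17,16,arg); (18,2,fn); (18,4,arg)
step 2: rule r1; match: 0->14, 1->11, 2->9, 3->10, 4->12; deleted nodes 9, 11; deleted edges (11,9,fn); (11,10,arg); (14,11,fn); added nodes 19; added edges (14,19,fn); (19,10,fn); (19,12,arg); result: nodes: 2:W, 4:O, 7:A, 10:O, 12:W, 14:A, 15:D, 16:W, 17:A, 18:A, 19:A edges: (7,4,arg); (7,18,fn); (14,12,arg); (14,19,fn); (17,15,fn); (17,16,arg); (18,2,fn); (18,4,arg); (19,10,fn); (19,12,arg)
final:
nodes: 2:W, 4:O, 7:A, 10:O, 12:W, 14:A, 15:D, 16:W, 17:A, 18:A, 19:A
edges: (7,4,arg); (7,18,fn); (14,12,arg); (14,19,fn); (17,15,fn); (17,16,arg); (18,2,fn); (18,4,arg); (19,10,fn); (19,12,arg)


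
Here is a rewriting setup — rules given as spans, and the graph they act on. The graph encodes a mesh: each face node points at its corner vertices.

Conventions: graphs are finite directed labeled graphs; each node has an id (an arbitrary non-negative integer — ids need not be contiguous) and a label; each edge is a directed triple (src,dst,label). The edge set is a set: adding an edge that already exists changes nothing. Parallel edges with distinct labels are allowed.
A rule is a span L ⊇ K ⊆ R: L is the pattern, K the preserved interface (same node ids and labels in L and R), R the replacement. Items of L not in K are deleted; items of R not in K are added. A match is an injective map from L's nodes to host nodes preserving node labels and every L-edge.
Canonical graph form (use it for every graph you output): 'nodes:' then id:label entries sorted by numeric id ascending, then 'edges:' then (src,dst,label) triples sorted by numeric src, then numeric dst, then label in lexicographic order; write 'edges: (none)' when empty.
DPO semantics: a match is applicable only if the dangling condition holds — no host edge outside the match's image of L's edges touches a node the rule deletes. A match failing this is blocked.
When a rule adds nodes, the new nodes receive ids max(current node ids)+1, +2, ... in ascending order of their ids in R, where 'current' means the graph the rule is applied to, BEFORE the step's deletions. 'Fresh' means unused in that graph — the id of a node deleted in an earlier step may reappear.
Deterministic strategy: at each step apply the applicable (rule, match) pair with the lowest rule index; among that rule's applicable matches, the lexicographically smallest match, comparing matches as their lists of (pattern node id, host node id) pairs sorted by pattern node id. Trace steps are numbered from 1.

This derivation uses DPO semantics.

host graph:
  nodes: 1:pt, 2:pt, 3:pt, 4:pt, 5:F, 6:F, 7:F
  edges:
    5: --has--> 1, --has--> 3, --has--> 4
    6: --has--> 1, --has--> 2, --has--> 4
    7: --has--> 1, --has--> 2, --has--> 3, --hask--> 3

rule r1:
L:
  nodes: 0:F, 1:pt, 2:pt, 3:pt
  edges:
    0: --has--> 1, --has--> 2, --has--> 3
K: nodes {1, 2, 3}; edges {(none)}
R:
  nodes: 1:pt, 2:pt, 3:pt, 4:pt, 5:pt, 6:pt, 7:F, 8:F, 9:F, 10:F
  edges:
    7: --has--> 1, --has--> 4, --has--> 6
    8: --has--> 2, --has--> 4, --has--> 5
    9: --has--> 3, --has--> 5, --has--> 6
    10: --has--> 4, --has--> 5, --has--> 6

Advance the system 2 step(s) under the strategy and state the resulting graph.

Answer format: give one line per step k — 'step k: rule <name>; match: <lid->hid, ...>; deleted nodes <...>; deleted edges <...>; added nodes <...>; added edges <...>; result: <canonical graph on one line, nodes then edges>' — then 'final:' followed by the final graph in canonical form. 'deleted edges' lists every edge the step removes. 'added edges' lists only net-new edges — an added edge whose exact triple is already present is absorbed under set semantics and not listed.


step 1: rule r1; match: 0->5, 1->1, 2->3, 3->4; deleted nodes 5; deleted edges (5,1,has); (5,3,has); (5,4,has); added nodes 8, 9, 10, 11, 12, 13, 14; added edges (11,1,has); (11,8,has); (11,10,has); (12,3,has); (12,8,has); (12,9,has); (13,4,has); (13,9,has); (13,10,has); (14,8,has); (14,9,has); (14,10,has); result: nodes: 1:pt, 2:pt, 3:pt, 4:pt, 6:F, 7:F, 8:pt, 9:pt, 10:pt, 11:F, 12:F, 13:F, 14:F edges: (6,1,has); (6,2,has); (6,4,has); (7,1,has); (7,2,has); (7,3,has); (7,3,hask); (11,1,has); (11,8,has); (11,10,has); (12,3,has); (12,8,has); (12,9,has); (13,4,has); (13,9,has); (13,10,has); (14,8,has); (14,9,has); (14,10,has)
step 2: rule r1; match: 0->6, 1->1, 2->2, 3->4; deleted nodes 6; deleted edges (6,1,has); (6,2,has); (6,4,has); added nodes 15, 16, 17, 18, 19, 20, 21; added edges (18,1,has); (18,15,has); (18,17,has); (19,2,has); (19,15,has); (19,16,has); (20,4,has); (20,16,has); (20,17,has); (21,15,has); (21,16,has); (21,17,has); result: nodes: 1:pt, 2:pt, 3:pt, 4:pt, 7:F, 8:pt, 9:pt, 10:pt, 11:F, 12:F, 13:F, 14:F, 15:pt, 16:pt, 17:pt, 18:F, 19:F, 20:F, 21:F edges: (7,1,has); (7,2,has); (7,3,has); (7,3,hask); (11,1,has); (11,8,has); (11,10,has); (12,3,has); (12,8,has); (12,9,has); (13,4,has); (13,9,has); (13,10,has); (14,8,has); (14,9,has); (14,10,has); (18,1,has); (18,15,has); (18,17,has); (19,2,has); (19,15,has); (19,16,has); (20,4,has); (20,16,has); (20,17,has); (21,15,has); (21,16,has); (21,17,has)
final:
nodes: 1:pt, 2:pt, 3:pt, 4:pt, 7:F, 8:pt, 9:pt, 10:pt, 11:F, 12:F, 13:F, 14:F, 15:pt, 16:pt, 17:pt, 18:F, 19:F, 20:F, 21:F
edges: (7,1,has); (7,2,has); (7,3,has); (7,3,hask); (11,1,has); (11,8,has); (11,10,has); (12,3,has); (12,8,has); (12,9,has); (13,4,has); (13,9,has); (13,10,has); (14,8,has); (14,9,has); (14,10,has); (18,1,has); (18,15,has); (18,17,has); (19,2,has); (19,15,has); (19,16,has); (20,4,has); (20,16,has); (20,17,has); (21,15,has); (21,16,has); (21,17,has)


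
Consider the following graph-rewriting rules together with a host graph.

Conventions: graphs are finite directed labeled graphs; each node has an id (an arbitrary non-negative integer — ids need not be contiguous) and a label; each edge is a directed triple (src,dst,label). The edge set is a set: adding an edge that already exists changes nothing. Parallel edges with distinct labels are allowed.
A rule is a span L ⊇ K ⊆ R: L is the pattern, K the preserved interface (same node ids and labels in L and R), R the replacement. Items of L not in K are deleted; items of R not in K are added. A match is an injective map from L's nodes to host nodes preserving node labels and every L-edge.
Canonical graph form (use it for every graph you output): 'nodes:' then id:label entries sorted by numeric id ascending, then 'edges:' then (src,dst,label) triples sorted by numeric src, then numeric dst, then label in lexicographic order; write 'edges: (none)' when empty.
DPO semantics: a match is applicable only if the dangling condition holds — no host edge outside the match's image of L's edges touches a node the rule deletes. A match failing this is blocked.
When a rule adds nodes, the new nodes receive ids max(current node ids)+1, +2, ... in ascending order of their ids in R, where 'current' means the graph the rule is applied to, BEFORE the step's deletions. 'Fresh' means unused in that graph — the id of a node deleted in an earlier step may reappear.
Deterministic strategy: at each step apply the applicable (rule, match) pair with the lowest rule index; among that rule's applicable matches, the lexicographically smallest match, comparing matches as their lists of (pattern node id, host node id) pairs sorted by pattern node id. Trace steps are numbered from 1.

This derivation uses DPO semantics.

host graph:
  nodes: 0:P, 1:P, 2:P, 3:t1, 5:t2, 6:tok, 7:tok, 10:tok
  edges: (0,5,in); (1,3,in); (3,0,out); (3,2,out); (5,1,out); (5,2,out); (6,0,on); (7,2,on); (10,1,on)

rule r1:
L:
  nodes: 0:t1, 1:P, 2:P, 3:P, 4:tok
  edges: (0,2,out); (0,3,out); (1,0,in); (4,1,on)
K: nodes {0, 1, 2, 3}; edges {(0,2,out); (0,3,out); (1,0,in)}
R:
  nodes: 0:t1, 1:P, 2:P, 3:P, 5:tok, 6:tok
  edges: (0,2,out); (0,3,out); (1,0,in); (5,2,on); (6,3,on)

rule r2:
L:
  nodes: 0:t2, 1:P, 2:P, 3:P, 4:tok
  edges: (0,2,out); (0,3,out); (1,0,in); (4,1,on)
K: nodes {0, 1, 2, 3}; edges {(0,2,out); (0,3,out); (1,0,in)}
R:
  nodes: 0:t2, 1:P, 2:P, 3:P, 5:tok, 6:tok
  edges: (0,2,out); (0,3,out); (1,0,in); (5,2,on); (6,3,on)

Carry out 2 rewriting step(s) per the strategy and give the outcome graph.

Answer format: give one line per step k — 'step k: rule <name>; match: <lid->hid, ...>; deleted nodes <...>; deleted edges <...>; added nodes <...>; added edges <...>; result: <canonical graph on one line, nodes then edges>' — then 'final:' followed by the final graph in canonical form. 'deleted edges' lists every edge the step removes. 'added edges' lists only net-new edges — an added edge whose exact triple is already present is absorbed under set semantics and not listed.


step 1: rule r1; match: 0->3, 1->1, 2->0, 3->2, 4->10; deleted nodes 10; deleted edges (10,1,on); added nodes 11, 12; added edges (11,0,on); (12,2,on); result: nodes: 0:P, 1:P, 2:P, 3:t1, 5:t2, 6:tok, 7:tok, 11:tok, 12:tok edges: (0,5,in); (1,3,in); (3,0,out); (3,2,out); (5,1,out); (5,2,out); (6,0,on); (7,2,on); (11,0,on); (12,2,on)
step 2: rule r2; match: 0->5, 1->0, 2->1, 3->2, 4->6; deleted nodes 6; deleted edges (6,0,on); added nodes 13, 14; added edges (13,1,on); (14,2,on); result: nodes: 0:P, 1:P, 2:P, 3:t1, 5:t2, 7:tok, 11:tok, 12:tok, 13:tok, 14:tok edges: (0,5,in); (1,3,in); (3,0,out); (3,2,out); (5,1,out); (5,2,out); (7,2,on); (11,0,on); (12,2,on); (13,1,on); (14,2,on)
final:
nodes: 0:P, 1:P, 2:P, 3:t1, 5:t2, 7:tok, 11:tok, 12:tok, 13:tok, 14:tok
edges: (0,5,in); (1,3,in); (3,0,out); (3,2,out); (5,1,out); (5,2,out); (7,2,on); (11,0,on); (12,2,on); (13,1,on); (14,2,on)


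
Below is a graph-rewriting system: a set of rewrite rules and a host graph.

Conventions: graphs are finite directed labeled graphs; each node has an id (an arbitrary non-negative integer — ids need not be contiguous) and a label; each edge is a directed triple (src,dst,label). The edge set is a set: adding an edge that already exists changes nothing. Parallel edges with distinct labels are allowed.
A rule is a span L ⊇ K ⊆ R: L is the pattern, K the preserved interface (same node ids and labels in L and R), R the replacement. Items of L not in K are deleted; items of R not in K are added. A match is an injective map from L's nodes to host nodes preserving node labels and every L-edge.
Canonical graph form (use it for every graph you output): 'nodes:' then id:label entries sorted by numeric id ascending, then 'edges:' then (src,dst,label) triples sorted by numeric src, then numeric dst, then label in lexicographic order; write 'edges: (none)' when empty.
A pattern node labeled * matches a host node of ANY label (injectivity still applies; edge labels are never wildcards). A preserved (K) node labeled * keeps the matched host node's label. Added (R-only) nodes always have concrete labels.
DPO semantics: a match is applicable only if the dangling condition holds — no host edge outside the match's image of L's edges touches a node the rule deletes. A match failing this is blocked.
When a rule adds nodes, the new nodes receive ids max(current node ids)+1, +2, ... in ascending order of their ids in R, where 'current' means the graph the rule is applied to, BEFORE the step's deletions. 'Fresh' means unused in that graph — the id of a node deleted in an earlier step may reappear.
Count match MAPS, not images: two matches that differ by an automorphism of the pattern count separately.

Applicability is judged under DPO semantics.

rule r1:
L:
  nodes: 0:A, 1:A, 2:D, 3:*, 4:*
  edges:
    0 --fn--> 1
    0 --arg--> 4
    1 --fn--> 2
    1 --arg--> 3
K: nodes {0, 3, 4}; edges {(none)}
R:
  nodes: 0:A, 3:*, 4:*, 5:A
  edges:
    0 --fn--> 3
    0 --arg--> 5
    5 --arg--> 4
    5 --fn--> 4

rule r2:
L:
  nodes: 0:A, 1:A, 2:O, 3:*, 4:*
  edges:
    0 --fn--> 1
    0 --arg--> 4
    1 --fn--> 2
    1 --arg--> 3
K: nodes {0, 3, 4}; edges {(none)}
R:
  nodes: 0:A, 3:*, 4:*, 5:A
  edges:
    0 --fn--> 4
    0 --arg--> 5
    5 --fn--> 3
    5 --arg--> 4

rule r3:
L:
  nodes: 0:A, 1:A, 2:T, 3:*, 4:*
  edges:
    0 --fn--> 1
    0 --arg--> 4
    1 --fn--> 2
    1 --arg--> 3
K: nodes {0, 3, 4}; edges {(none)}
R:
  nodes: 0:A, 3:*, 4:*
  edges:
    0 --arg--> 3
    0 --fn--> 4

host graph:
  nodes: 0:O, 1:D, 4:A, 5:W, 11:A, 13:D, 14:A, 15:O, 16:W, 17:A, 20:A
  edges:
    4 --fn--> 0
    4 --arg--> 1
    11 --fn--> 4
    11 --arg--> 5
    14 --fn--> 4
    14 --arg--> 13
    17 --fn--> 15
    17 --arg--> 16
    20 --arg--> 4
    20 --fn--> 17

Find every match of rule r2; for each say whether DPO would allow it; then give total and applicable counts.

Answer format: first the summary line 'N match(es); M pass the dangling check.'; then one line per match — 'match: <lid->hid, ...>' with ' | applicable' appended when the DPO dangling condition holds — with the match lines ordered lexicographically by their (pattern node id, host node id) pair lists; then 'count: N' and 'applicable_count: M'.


3 match(es); 1 pass the dangling check.
match: 0->11, 1->4, 2->0, 3->1, 4->5
match: 0->14, 1->4, 2->0, 3->1, 4->13
match: 0->20, 1->17, 2->15, 3->16, 4->4 | applicable
count: 3
applicable_count: 1


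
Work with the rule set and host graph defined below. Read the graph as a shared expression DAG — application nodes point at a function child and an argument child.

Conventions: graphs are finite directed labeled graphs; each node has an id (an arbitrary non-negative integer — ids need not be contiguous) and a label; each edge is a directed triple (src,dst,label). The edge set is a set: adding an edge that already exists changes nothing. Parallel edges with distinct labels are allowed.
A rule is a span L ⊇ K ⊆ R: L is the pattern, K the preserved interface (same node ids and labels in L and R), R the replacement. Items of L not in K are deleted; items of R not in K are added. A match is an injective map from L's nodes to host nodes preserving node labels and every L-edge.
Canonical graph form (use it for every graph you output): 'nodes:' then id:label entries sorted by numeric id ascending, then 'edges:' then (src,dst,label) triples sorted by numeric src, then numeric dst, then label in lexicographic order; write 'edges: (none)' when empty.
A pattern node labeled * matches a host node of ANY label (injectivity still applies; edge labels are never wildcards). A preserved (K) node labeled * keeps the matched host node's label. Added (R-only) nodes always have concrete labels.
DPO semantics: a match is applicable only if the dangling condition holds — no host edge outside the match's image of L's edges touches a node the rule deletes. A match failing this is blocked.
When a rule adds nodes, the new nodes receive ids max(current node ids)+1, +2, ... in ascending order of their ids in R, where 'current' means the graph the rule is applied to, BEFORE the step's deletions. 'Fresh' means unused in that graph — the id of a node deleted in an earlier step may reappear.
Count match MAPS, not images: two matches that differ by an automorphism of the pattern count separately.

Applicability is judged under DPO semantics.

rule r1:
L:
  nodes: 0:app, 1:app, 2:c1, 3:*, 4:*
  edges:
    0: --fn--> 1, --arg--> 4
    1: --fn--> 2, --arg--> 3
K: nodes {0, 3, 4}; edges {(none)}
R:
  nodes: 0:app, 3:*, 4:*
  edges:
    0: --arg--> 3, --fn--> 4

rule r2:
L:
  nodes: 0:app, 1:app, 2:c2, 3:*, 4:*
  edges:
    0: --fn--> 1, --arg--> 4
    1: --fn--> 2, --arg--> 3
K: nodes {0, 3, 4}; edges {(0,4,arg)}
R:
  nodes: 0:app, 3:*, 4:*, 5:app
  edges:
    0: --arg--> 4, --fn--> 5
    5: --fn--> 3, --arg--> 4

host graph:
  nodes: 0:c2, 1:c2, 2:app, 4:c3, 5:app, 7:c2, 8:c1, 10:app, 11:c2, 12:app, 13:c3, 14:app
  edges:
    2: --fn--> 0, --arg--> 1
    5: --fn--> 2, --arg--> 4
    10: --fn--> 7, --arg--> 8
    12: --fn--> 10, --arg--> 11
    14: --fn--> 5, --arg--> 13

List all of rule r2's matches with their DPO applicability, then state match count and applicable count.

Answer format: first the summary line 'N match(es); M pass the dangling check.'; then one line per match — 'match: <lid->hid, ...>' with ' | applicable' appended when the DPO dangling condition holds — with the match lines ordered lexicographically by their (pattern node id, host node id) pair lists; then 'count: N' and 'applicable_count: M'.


2 match(es); 2 pass the dangling check.
match: 0->5, 1->2, 2->0, 3->1, 4->4 | applicable
match: 0->12, 1->10, 2->7, 3->8, 4->11 | applicable
count: 2
applicable_count: 2


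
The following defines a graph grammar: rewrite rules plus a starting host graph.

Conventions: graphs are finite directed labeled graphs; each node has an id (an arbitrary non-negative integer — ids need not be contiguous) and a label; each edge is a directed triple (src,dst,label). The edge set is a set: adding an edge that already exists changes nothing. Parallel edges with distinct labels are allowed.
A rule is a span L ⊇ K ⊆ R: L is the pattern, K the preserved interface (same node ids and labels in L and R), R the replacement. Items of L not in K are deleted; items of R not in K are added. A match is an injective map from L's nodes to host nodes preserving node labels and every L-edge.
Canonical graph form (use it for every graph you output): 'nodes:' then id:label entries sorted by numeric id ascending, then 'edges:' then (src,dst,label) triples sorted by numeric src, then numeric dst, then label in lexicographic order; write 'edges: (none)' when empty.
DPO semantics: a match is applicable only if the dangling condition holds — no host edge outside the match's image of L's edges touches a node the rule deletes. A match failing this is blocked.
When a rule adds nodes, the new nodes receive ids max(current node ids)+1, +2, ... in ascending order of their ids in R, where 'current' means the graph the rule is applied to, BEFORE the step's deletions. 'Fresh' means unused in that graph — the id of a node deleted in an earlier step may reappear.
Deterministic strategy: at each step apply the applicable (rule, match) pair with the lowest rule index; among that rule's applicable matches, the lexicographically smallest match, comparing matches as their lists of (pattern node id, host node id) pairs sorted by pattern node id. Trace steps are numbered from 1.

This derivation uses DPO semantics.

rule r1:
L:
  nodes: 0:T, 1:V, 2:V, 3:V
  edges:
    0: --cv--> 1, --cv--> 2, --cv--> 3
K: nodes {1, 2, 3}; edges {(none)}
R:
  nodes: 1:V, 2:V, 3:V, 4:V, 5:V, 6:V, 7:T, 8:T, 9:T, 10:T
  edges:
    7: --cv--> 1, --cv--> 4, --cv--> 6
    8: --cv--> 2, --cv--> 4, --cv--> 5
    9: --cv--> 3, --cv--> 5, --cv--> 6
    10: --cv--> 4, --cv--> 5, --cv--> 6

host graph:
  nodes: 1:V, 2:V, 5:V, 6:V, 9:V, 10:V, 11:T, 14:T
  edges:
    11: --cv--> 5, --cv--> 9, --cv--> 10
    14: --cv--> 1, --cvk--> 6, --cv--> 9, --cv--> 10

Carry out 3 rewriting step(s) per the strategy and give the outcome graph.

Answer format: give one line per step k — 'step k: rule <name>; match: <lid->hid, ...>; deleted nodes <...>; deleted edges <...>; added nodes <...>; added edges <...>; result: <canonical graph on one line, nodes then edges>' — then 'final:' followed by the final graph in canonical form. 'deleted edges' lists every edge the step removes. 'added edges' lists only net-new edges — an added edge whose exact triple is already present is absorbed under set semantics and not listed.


step 1: rule r1; match: 0->11, 1->5, 2->9, 3->10; deleted nodes 11; deleted edges (11,5,cv); (11,9,cv); (11,10,cv); added nodes 15, 16, 17, 18, 19, 20, 21; added edges (18,5,cv); (18,15,cv); (18,17,cv); (19,9,cv); (19,15,cv); (19,16,cv); (20,10,cv); (20,16,cv); (20,17,cv); (21,15,cv); (21,16,cv); (21,17,cv); result: nodes: 1:V, 2:V, 5:V, 6:V, 9:V, 10:V, 14:T, 15:V, 16:V, 17:V, 18:T, 19:T, 20:T, 21:T edges: (14,1,cv); (14,6,cvk); (14,9,cv); (14,10,cv); (18,5,cv); (18,15,cv); (18,17,cv); (19,9,cv); (19,15,cv); (19,16,cv); (20,10,cv); (20,16,cv); (20,17,cv); (21,15,cv); (21,16,cv); (21,17,cv)
step 2: rule r1; match: 0->18, 1->5, 2->15, 3->17; deleted nodes 18; deleted edges (18,5,cv); (18,15,cv); (18,17,cv); added nodes 22, 23, 24, 25, 26, 27, 28; added edges (25,5,cv); (25,22,cv); (25,24,cv); (26,15,cv); (26,22,cv); (26,23,cv); (27,17,cv); (27,23,cv); (27,24,cv); (28,22,cv); (28,23,cv); (28,24,cv); result: nodes: 1:V, 2:V, 5:V, 6:V, 9:V, 10:V, 14:T, 15:V, 16:V, 17:V, 19:T, 20:T, 21:T, 22:V, 23:V, 24:V, 25:T, 26:T, 27:T, 28:T edges: (14,1,cv); (14,6,cvk); (14,9,cv); (14,10,cv); (19,9,cv); (19,15,cv); (19,16,cv); (20,10,cv); (20,16,cv); (20,17,cv); (21,15,cv); (21,16,cv); (21,17,cv); (25,5,cv); (25,22,cv); (25,24,cv); (26,15,cv); (26,22,cv); (26,23,cv); (27,17,cv); (27,23,cv); (27,24,cv); (28,22,cv); (28,23,cv); (28,24,cv)
step 3: rule r1; match: 0->19, 1->9, 2->15, 3->16; deleted nodes 19; deleted edges (19,9,cv); (19,15,cv); (19,16,cv); added nodes 29, 30, 31, 32, 33, 34, 35; added edges (32,9,cv); (32,29,cv); (32,31,cv); (33,15,cv); (33,29,cv); (33,30,cv); (34,16,cv); (34,30,cv); (34,31,cv); (35,29,cv); (35,30,cv); (35,31,cv); result: nodes: 1:V, 2:V, 5:V, 6:V, 9:V, 10:V, 14:T, 15:V, 16:V, 17:V, 20:T, 21:T, 22:V, 23:V, 24:V, 25:T, 26:T, 27:T, 28:T, 29:V, 30:V, 31:V, 32:T, 33:T, 34:T, 35:T edges: (14,1,cv); (14,6,cvk); (14,9,cv); (14,10,cv); (20,10,cv); (20,16,cv); (20,17,cv); (21,15,cv); (21,16,cv); (21,17,cv); (25,5,cv); (25,22,cv); (25,24,cv); (26,15,cv); (26,22,cv); (26,23,cv); (27,17,cv); (27,23,cv); (27,24,cv); (28,22,cv); (28,23,cv); (28,24,cv); (32,9,cv); (32,29,cv); (32,31,cv); (33,15,cv); (33,29,cv); (33,30,cv); (34,16,cv); (34,30,cv); (34,31,cv); (35,29,cv); (35,30,cv); (35,31,cv)
final:
nodes: 1:V, 2:V, 5:V, 6:V, 9:V, 10:V, 14:T, 15:V, 16:V, 17:V, 20:T, 21:T, 22:V, 23:V, 24:V, 25:T, 26:T, 27:T, 28:T, 29:V, 30:V, 31:V, 32:T, 33:T, 34:T, 35:T
edges: (14,1,cv); (14,6,cvk); (14,9,cv); (14,10,cv); (20,10,cv); (20,16,cv); (20,17,cv); (21,15,cv); (21,16,cv); (21,17,cv); (25,5,cv); (25,22,cv); (25,24,cv); (26,15,cv); (26,22,cv); (26,23,cv); (27,17,cv); (27,23,cv); (27,24,cv); (28,22,cv); (28,23,cv); (28,24,cv); (32,9,cv); (32,29,cv); (32,31,cv); (33,15,cv); (33,29,cv); (33,30,cv); (34,16,cv); (34,30,cv); (34,31,cv); (35,29,cv); (35,30,cv); (35,31,cv)
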